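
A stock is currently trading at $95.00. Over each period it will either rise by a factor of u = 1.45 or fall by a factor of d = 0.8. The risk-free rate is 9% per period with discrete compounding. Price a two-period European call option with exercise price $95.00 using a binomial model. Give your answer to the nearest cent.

Risk-neutral probability p = (1 + 0.09 − 0.8)/(1.45 − 0.8) = 0.2900/0.6500 = 0.4462
Terminal stock prices: S_uu = 199.7, S_ud = 110.2, S_dd = 60.8
Terminal payoffs (S − K): max(104.7, 0) = 104.7, max(15.2, 0) = 15.2, max(-34.2, 0) = 0
Node u (S = 137.8): V_u = 1/1.09·[0.4462·104.7375 + 0.5538·15.2000] = 50.5940
Node d (S = 76): V_d = 1/1.09·[0.4462·15.2000 + 0.5538·0.0000] = 6.2216
Node 0 (S = 95): V_0 = 1/1.09·[0.4462·50.5940 + 0.5538·6.2216] = 23.8702

$23.87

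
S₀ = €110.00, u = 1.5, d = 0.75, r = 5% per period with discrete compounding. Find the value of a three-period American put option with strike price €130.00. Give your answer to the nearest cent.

Risk-neutral probability p = (1 + 0.05 − 0.75)/(1.5 − 0.75) = 0.3000/0.7500 = 0.4000
Terminal stock prices: S_uuu = 371.2, S_uud = 185.6, S_udd = 92.81, S_ddd = 46.41
Terminal payoffs (K − S): max(-241.2, 0) = 0, max(-55.62, 0) = 0, max(37.19, 0) = 37.19, max(83.59, 0) = 83.59
Node uu (S = 247.5): continuation = 1/1.05·[0.4000·0.0000 + 0.6000·0.0000] = 0.0000; exercise value = 0.0000 ≤ continuation, so V_uu = 0.0000
Node ud (S = 123.8): continuation = 1/1.05·[0.4000·0.0000 + 0.6000·37.1875] = 21.2500; exercise value = 6.2500 ≤ continuation, so V_ud = 21.2500
Node dd (S = 61.88): continuation = 1/1.05·[0.4000·37.1875 + 0.6000·83.5938] = 61.9345; exercise value = 68.1250 > continuation, so V_dd = 68.1250 (exercise)
Node u (S = 165): continuation = 1/1.05·[0.4000·0.0000 + 0.6000·21.2500] = 12.1429; exercise value = 0.0000 ≤ continuation, so V_u = 12.1429
Node d (S = 82.5): continuation = 1/1.05·[0.4000·21.2500 + 0.6000·68.1250] = 47.0238; exercise value = 47.5000 > continuation, so V_d = 47.5000 (exercise)
Node 0 (S = 110): continuation = 1/1.05·[0.4000·12.1429 + 0.6000·47.5000] = 31.7687; exercise value = 20.0000 ≤ continuation, so V_0 = 31.7687

€31.77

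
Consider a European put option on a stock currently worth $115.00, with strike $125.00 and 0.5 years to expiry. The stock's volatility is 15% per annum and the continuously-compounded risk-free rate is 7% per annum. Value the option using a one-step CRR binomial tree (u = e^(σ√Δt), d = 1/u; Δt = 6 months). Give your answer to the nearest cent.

CRR parameters: u = e^(σ√Δt) = e^(0.15·√0.5) = 1.1119, d = 1/u = 0.8994
Per-period rate: rΔt = 0.07·0.5 = 0.035, so R = e^0.035 = 1.0356
Risk-neutral probability p = (e^0.035 − 0.8994)/(1.1119 − 0.8994) = 0.1363/0.2125 = 0.6411
Terminal stock prices: S_u = 127.9, S_d = 103.4
Terminal payoffs (K − S): max(-2.868, 0) = 0, max(21.57, 0) = 21.57
Node 0 (S = 115): V_0 = e^(−0.035)·[0.6411·0.0000 + 0.3589·21.5730] = 7.4761

$7.48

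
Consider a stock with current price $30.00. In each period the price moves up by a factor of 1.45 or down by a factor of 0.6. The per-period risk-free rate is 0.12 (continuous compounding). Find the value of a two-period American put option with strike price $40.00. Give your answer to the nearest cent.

$10.00

Risk-neutral probability p = (e^0.12 − 0.6)/(1.45 − 0.6) = 0.5275/0.8500 = 0.6206
Terminal stock prices: S_uu = 63.08, S_ud = 26.1, S_dd = 10.8
Terminal payoffs (K − S): max(-23.08, 0) = 0, max(13.9, 0) = 13.9, max(29.2, 0) = 29.2
Node u (S = 43.5): continuation = e^(−0.12)·[0.6206·0.0000 + 0.3794·13.9000] = 4.6775; exercise value = 0.0000 ≤ continuation, so V_u = 4.6775
Node d (S = 18): continuation = e^(−0.12)·[0.6206·13.9000 + 0.3794·29.2000] = 17.4768; exercise value = 22.0000 > continuation, so V_d = 22.0000 (exercise)
Node 0 (S = 30): continuation = e^(−0.12)·[0.6206·4.6775 + 0.3794·22.0000] = 9.9778; exercise value = 10.0000 > continuation, so V_0 = 10.0000 (exercise)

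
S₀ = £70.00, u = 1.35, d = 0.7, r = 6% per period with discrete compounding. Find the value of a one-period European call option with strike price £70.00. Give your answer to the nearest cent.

£12.80

Risk-neutral probability p = (1 + 0.06 − 0.7)/(1.35 − 0.7) = 0.3600/0.6500 = 0.5538
Terminal stock prices: S_u = 94.5, S_d = 49
Terminal payoffs (S − K): max(24.5, 0) = 24.5, max(-21, 0) = 0
Node 0 (S = 70): V_0 = 1/1.06·[0.5538·24.5000 + 0.4462·0.0000] = 12.8012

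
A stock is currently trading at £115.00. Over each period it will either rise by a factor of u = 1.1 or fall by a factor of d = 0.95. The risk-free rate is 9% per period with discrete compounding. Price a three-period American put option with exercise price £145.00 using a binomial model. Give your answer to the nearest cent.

£30.00

Risk-neutral probability p = (1 + 0.09 − 0.95)/(1.1 − 0.95) = 0.1400/0.1500 = 0.9333
Terminal stock prices: S_uuu = 153.1, S_uud = 132.2, S_udd = 114.2, S_ddd = 98.6
Terminal payoffs (K − S): max(-8.065, 0) = 0, max(12.81, 0) = 12.81, max(30.83, 0) = 30.83, max(46.4, 0) = 46.4
Node uu (S = 139.2): continuation = 1/1.09·[0.9333·0.0000 + 0.0667·12.8075] = 0.7833; exercise value = 5.8500 > continuation, so V_uu = 5.8500 (exercise)
Node ud (S = 120.2): continuation = 1/1.09·[0.9333·12.8075 + 0.0667·30.8337] = 12.8525; exercise value = 24.8250 > continuation, so V_ud = 24.8250 (exercise)
Node dd (S = 103.8): continuation = 1/1.09·[0.9333·30.8337 + 0.0667·46.4019] = 29.2400; exercise value = 41.2125 > continuation, so V_dd = 41.2125 (exercise)
Node u (S = 126.5): continuation = 1/1.09·[0.9333·5.8500 + 0.0667·24.8250] = 6.5275; exercise value = 18.5000 > continuation, so V_u = 18.5000 (exercise)
Node d (S = 109.2): continuation = 1/1.09·[0.9333·24.8250 + 0.0667·41.2125] = 23.7775; exercise value = 35.7500 > continuation, so V_d = 35.7500 (exercise)
Node 0 (S = 115): continuation = 1/1.09·[0.9333·18.5000 + 0.0667·35.7500] = 18.0275; exercise value = 30.0000 > continuation, so V_0 = 30.0000 (exercise)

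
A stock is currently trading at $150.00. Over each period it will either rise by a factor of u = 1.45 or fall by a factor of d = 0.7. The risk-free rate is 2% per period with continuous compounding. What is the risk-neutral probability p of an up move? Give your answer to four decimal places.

p = 0.4269

Risk-neutral probability p = (e^0.02 − 0.7)/(1.45 − 0.7) = 0.3202/0.7500 = 0.4269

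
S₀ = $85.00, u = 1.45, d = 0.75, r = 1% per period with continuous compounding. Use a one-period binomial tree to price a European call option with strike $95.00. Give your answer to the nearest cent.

Risk-neutral probability p = (e^0.01 − 0.75)/(1.45 − 0.75) = 0.2601/0.7000 = 0.3715
Terminal stock prices: S_u = 123.2, S_d = 63.75
Terminal payoffs (S − K): max(28.25, 0) = 28.25, max(-31.25, 0) = 0
Node 0 (S = 85): V_0 = e^(−0.01)·[0.3715·28.2500 + 0.6285·0.0000] = 10.3905

$10.39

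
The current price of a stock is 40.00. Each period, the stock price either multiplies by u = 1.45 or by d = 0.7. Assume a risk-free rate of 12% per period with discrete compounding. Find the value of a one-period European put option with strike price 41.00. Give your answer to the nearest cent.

5.11

Risk-neutral probability p = (1 + 0.12 − 0.7)/(1.45 − 0.7) = 0.4200/0.7500 = 0.5600
Terminal stock prices: S_u = 58, S_d = 28
Terminal payoffs (K − S): max(-17, 0) = 0, max(13, 0) = 13
Node 0 (S = 40): V_0 = 1/1.12·[0.5600·0.0000 + 0.4400·13.0000] = 5.1071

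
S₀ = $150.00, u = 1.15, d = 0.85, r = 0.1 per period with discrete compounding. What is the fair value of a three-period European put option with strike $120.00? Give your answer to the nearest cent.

$0.10

Risk-neutral probability p = (1 + 0.1 − 0.85)/(1.15 − 0.85) = 0.2500/0.3000 = 0.8333
Terminal stock prices: S_uuu = 228.1, S_uud = 168.6, S_udd = 124.6, S_ddd = 92.12
Terminal payoffs (K − S): max(-108.1, 0) = 0, max(-48.62, 0) = 0, max(-4.631, 0) = 0, max(27.88, 0) = 27.88
Node uu (S = 198.4): V_uu = 1/1.1·[0.8333·0.0000 + 0.1667·0.0000] = 0.0000
Node ud (S = 146.6): V_ud = 1/1.1·[0.8333·0.0000 + 0.1667·0.0000] = 0.0000
Node dd (S = 108.4): V_dd = 1/1.1·[0.8333·0.0000 + 0.1667·27.8813] = 4.2244
Node u (S = 172.5): V_u = 1/1.1·[0.8333·0.0000 + 0.1667·0.0000] = 0.0000
Node d (S = 127.5): V_d = 1/1.1·[0.8333·0.0000 + 0.1667·4.2244] = 0.6401
Node 0 (S = 150): V_0 = 1/1.1·[0.8333·0.0000 + 0.1667·0.6401] = 0.0970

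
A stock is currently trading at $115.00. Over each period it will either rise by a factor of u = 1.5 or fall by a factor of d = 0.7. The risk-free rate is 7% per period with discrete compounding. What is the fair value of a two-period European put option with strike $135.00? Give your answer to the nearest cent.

Risk-neutral probability p = (1 + 0.07 − 0.7)/(1.5 − 0.7) = 0.3700/0.8000 = 0.4625
Terminal stock prices: S_uu = 258.8, S_ud = 120.7, S_dd = 56.35
Terminal payoffs (K − S): max(-123.8, 0) = 0, max(14.25, 0) = 14.25, max(78.65, 0) = 78.65
Node u (S = 172.5): V_u = 1/1.07·[0.4625·0.0000 + 0.5375·14.2500] = 7.1583
Node d (S = 80.5): V_d = 1/1.07·[0.4625·14.2500 + 0.5375·78.6500] = 45.6682
Node 0 (S = 115): V_0 = 1/1.07·[0.4625·7.1583 + 0.5375·45.6682] = 26.0349

$26.03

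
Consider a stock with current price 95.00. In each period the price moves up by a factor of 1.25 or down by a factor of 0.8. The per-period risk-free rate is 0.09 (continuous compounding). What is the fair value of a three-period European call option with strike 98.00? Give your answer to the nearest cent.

Risk-neutral probability p = (e^0.09 − 0.8)/(1.25 − 0.8) = 0.2942/0.4500 = 0.6537
Terminal stock prices: S_uuu = 185.5, S_uud = 118.8, S_udd = 76, S_ddd = 48.64
Terminal payoffs (S − K): max(87.55, 0) = 87.55, max(20.75, 0) = 20.75, max(-22, 0) = 0, max(-49.36, 0) = 0
Node uu (S = 148.4): V_uu = e^(−0.09)·[0.6537·87.5469 + 0.3463·20.7500] = 58.8722
Node ud (S = 95): V_ud = e^(−0.09)·[0.6537·20.7500 + 0.3463·0.0000] = 12.3972
Node dd (S = 60.8): V_dd = e^(−0.09)·[0.6537·0.0000 + 0.3463·0.0000] = 0.0000
Node u (S = 118.8): V_u = e^(−0.09)·[0.6537·58.8722 + 0.3463·12.3972] = 39.0970
Node d (S = 76): V_d = e^(−0.09)·[0.6537·12.3972 + 0.3463·0.0000] = 7.4068
Node 0 (S = 95): V_0 = e^(−0.09)·[0.6537·39.0970 + 0.3463·7.4068] = 25.7028

25.70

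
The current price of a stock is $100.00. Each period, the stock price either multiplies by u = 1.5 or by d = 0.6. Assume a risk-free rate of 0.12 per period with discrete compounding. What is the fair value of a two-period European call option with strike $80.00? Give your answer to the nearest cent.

Risk-neutral probability p = (1 + 0.12 − 0.6)/(1.5 − 0.6) = 0.5200/0.9000 = 0.5778
Terminal stock prices: S_uu = 225, S_ud = 90, S_dd = 36
Terminal payoffs (S − K): max(145, 0) = 145, max(10, 0) = 10, max(-44, 0) = 0
Node u (S = 150): V_u = 1/1.12·[0.5778·145.0000 + 0.4222·10.0000] = 78.5714
Node d (S = 60): V_d = 1/1.12·[0.5778·10.0000 + 0.4222·0.0000] = 5.1587
Node 0 (S = 100): V_0 = 1/1.12·[0.5778·78.5714 + 0.4222·5.1587] = 42.4776

$42.48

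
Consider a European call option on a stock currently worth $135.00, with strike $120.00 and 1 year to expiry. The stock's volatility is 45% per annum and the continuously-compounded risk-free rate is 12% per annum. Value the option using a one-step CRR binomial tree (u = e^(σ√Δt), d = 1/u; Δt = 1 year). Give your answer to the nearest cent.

CRR parameters: u = e^(σ√Δt) = e^(0.45·√1) = 1.5683, d = 1/u = 0.6376
Per-period rate: rΔt = 0.12·1 = 0.12, so R = e^0.12 = 1.1275
Risk-neutral probability p = (e^0.12 − 0.6376)/(1.5683 − 0.6376) = 0.4899/0.9307 = 0.5264
Terminal stock prices: S_u = 211.7, S_d = 86.08
Terminal payoffs (S − K): max(91.72, 0) = 91.72, max(-33.92, 0) = 0
Node 0 (S = 135): V_0 = e^(−0.12)·[0.5264·91.7221 + 0.4736·0.0000] = 42.8190

$42.82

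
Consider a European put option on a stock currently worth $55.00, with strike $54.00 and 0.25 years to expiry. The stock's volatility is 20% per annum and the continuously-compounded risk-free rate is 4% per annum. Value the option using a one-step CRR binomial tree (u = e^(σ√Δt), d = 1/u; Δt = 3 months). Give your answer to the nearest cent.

$1.99

CRR parameters: u = e^(σ√Δt) = e^(0.2·√0.25) = 1.1052, d = 1/u = 0.9048
Per-period rate: rΔt = 0.04·0.25 = 0.01, so R = e^0.01 = 1.0101
Risk-neutral probability p = (e^0.01 − 0.9048)/(1.1052 − 0.9048) = 0.1052/0.2003 = 0.5252
Terminal stock prices: S_u = 60.78, S_d = 49.77
Terminal payoffs (K − S): max(-6.784, 0) = 0, max(4.234, 0) = 4.234
Node 0 (S = 55): V_0 = e^(−0.01)·[0.5252·0.0000 + 0.4748·4.2339] = 1.9903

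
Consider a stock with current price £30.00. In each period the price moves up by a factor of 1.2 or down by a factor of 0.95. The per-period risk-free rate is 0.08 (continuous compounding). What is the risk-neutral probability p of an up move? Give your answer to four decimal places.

Risk-neutral probability p = (e^0.08 − 0.95)/(1.2 − 0.95) = 0.1333/0.2500 = 0.5331

p = 0.5331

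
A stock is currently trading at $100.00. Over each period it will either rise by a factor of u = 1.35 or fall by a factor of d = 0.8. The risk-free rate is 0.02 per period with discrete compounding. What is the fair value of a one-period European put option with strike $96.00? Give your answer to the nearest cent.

Risk-neutral probability p = (1 + 0.02 − 0.8)/(1.35 − 0.8) = 0.2200/0.5500 = 0.4000
Terminal stock prices: S_u = 135, S_d = 80
Terminal payoffs (K − S): max(-39, 0) = 0, max(16, 0) = 16
Node 0 (S = 100): V_0 = 1/1.02·[0.4000·0.0000 + 0.6000·16.0000] = 9.4118

$9.41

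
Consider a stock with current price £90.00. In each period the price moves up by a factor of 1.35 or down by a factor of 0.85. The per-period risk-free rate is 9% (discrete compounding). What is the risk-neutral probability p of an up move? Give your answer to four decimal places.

p = 0.4800

Risk-neutral probability p = (1 + 0.09 − 0.85)/(1.35 − 0.85) = 0.2400/0.5000 = 0.4800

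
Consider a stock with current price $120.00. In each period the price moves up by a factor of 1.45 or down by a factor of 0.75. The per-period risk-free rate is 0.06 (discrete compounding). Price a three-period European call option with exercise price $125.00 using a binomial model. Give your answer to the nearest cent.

$35.24

Risk-neutral probability p = (1 + 0.06 − 0.75)/(1.45 − 0.75) = 0.3100/0.7000 = 0.4429
Terminal stock prices: S_uuu = 365.8, S_uud = 189.2, S_udd = 97.88, S_ddd = 50.62
Terminal payoffs (S − K): max(240.8, 0) = 240.8, max(64.23, 0) = 64.23, max(-27.12, 0) = 0, max(-74.38, 0) = 0
Node uu (S = 252.3): V_uu = 1/1.06·[0.4429·240.8350 + 0.5571·64.2250] = 134.3755
Node ud (S = 130.5): V_ud = 1/1.06·[0.4429·64.2250 + 0.5571·0.0000] = 26.8325
Node dd (S = 67.5): V_dd = 1/1.06·[0.4429·0.0000 + 0.5571·0.0000] = 0.0000
Node u (S = 174): V_u = 1/1.06·[0.4429·134.3755 + 0.5571·26.8325] = 70.2441
Node d (S = 90): V_d = 1/1.06·[0.4429·26.8325 + 0.5571·0.0000] = 11.2104
Node 0 (S = 120): V_0 = 1/1.06·[0.4429·70.2441 + 0.5571·11.2104] = 35.2395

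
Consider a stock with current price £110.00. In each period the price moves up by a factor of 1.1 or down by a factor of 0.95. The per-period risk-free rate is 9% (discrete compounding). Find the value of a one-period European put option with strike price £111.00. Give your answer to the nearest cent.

£0.40

Risk-neutral probability p = (1 + 0.09 − 0.95)/(1.1 − 0.95) = 0.1400/0.1500 = 0.9333
Terminal stock prices: S_u = 121, S_d = 104.5
Terminal payoffs (K − S): max(-10, 0) = 0, max(6.5, 0) = 6.5
Node 0 (S = 110): V_0 = 1/1.09·[0.9333·0.0000 + 0.0667·6.5000] = 0.3976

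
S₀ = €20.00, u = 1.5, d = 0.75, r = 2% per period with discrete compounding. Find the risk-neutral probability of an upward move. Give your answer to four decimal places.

p = 0.3600

Risk-neutral probability p = (1 + 0.02 − 0.75)/(1.5 − 0.75) = 0.2700/0.7500 = 0.3600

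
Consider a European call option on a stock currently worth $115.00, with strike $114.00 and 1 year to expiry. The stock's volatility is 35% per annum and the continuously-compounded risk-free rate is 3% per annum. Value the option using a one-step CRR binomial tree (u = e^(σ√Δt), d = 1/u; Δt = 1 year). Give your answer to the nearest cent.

CRR parameters: u = e^(σ√Δt) = e^(0.35·√1) = 1.4191, d = 1/u = 0.7047
Per-period rate: rΔt = 0.03·1 = 0.03, so R = e^0.03 = 1.0305
Risk-neutral probability p = (e^0.03 − 0.7047)/(1.4191 − 0.7047) = 0.3258/0.7144 = 0.4560
Terminal stock prices: S_u = 163.2, S_d = 81.04
Terminal payoffs (S − K): max(49.19, 0) = 49.19, max(-32.96, 0) = 0
Node 0 (S = 115): V_0 = e^(−0.03)·[0.4560·49.1928 + 0.5440·0.0000] = 21.7696

$21.77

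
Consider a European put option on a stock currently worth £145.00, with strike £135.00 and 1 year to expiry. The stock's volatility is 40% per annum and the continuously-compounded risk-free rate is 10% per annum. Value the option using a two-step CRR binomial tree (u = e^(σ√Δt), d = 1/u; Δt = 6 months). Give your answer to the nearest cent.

£11.01

CRR parameters: u = e^(σ√Δt) = e^(0.4·√0.5) = 1.3269, d = 1/u = 0.7536
Per-period rate: rΔt = 0.1·0.5 = 0.05, so R = e^0.05 = 1.0513
Risk-neutral probability p = (e^0.05 − 0.7536)/(1.3269 − 0.7536) = 0.2976/0.5733 = 0.5192
Terminal stock prices: S_uu = 255.3, S_ud = 145, S_dd = 82.36
Terminal payoffs (K − S): max(-120.3, 0) = 0, max(-10, 0) = 0, max(52.64, 0) = 52.64
Node u (S = 192.4): V_u = e^(−0.05)·[0.5192·0.0000 + 0.4808·0.0000] = 0.0000
Node d (S = 109.3): V_d = e^(−0.05)·[0.5192·0.0000 + 0.4808·52.6442] = 24.0772
Node 0 (S = 145): V_0 = e^(−0.05)·[0.5192·0.0000 + 0.4808·24.0772] = 11.0118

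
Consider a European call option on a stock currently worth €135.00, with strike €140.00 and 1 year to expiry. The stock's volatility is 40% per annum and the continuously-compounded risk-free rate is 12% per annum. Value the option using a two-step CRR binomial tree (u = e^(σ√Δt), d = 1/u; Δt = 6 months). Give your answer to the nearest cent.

€25.04

CRR parameters: u = e^(σ√Δt) = e^(0.4·√0.5) = 1.3269, d = 1/u = 0.7536
Per-period rate: rΔt = 0.12·0.5 = 0.06, so R = e^0.06 = 1.0618
Risk-neutral probability p = (e^0.06 − 0.7536)/(1.3269 − 0.7536) = 0.3082/0.5733 = 0.5376
Terminal stock prices: S_uu = 237.7, S_ud = 135, S_dd = 76.68
Terminal payoffs (S − K): max(97.69, 0) = 97.69, max(-5, 0) = 0, max(-63.32, 0) = 0
Node u (S = 179.1): V_u = e^(−0.06)·[0.5376·97.6883 + 0.4624·0.0000] = 49.4612
Node d (S = 101.7): V_d = e^(−0.06)·[0.5376·0.0000 + 0.4624·0.0000] = 0.0000
Node 0 (S = 135): V_0 = e^(−0.06)·[0.5376·49.4612 + 0.4624·0.0000] = 25.0430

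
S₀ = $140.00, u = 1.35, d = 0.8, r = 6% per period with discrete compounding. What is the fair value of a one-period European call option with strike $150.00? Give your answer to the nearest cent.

$17.39

Risk-neutral probability p = (1 + 0.06 − 0.8)/(1.35 − 0.8) = 0.2600/0.5500 = 0.4727
Terminal stock prices: S_u = 189, S_d = 112
Terminal payoffs (S − K): max(39, 0) = 39, max(-38, 0) = 0
Node 0 (S = 140): V_0 = 1/1.06·[0.4727·39.0000 + 0.5273·0.0000] = 17.3928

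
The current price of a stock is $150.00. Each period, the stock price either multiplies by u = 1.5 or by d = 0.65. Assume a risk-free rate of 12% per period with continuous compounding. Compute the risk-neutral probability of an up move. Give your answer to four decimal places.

Risk-neutral probability p = (e^0.12 − 0.65)/(1.5 − 0.65) = 0.4775/0.8500 = 0.5618

p = 0.5618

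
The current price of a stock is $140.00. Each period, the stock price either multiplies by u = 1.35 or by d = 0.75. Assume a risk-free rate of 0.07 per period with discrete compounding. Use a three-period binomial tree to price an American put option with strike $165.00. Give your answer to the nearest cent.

$31.73

Risk-neutral probability p = (1 + 0.07 − 0.75)/(1.35 − 0.75) = 0.3200/0.6000 = 0.5333
Terminal stock prices: S_uuu = 344.5, S_uud = 191.4, S_udd = 106.3, S_ddd = 59.06
Terminal payoffs (K − S): max(-179.5, 0) = 0, max(-26.36, 0) = 0, max(58.69, 0) = 58.69, max(105.9, 0) = 105.9
Node uu (S = 255.2): continuation = 1/1.07·[0.5333·0.0000 + 0.4667·0.0000] = 0.0000; exercise value = 0.0000 ≤ continuation, so V_uu = 0.0000
Node ud (S = 141.8): continuation = 1/1.07·[0.5333·0.0000 + 0.4667·58.6875] = 25.5958; exercise value = 23.2500 ≤ continuation, so V_ud = 25.5958
Node dd (S = 78.75): continuation = 1/1.07·[0.5333·58.6875 + 0.4667·105.9375] = 75.4556; exercise value = 86.2500 > continuation, so V_dd = 86.2500 (exercise)
Node u (S = 189): continuation = 1/1.07·[0.5333·0.0000 + 0.4667·25.5958] = 11.1633; exercise value = 0.0000 ≤ continuation, so V_u = 11.1633
Node d (S = 105): continuation = 1/1.07·[0.5333·25.5958 + 0.4667·86.2500] = 50.3749; exercise value = 60.0000 > continuation, so V_d = 60.0000 (exercise)
Node 0 (S = 140): continuation = 1/1.07·[0.5333·11.1633 + 0.4667·60.0000] = 31.7325; exercise value = 25.0000 ≤ continuation, so V_0 = 31.7325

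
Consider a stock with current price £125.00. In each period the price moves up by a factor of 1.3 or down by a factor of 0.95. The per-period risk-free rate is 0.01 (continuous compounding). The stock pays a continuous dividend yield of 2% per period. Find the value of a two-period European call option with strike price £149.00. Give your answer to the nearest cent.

£1.87

Per-period risk-free factor R = e^0.01 = 1.0101; dividend-adjusted growth = e^(0.01−0.02) = 0.9900.
Risk-neutral probability p = (0.9900 − 0.95)/(1.3 − 0.95) = 0.0400/0.3500 = 0.1144
Terminal stock prices: S_uu = 211.3, S_ud = 154.4, S_dd = 112.8
Terminal payoffs (S − K): max(62.25, 0) = 62.25, max(5.375, 0) = 5.375, max(-36.19, 0) = 0
Node u (S = 162.5): V_u = e^(−0.01)·[0.1144·62.2500 + 0.8856·5.3750] = 11.7649
Node d (S = 118.8): V_d = e^(−0.01)·[0.1144·5.3750 + 0.8856·0.0000] = 0.6089
Node 0 (S = 125): V_0 = e^(−0.01)·[0.1144·11.7649 + 0.8856·0.6089] = 1.8667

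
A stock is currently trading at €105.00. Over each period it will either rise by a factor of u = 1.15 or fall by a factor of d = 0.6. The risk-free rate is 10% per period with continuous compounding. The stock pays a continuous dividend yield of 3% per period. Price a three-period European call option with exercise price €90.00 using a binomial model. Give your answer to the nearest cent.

Per-period risk-free factor R = e^0.1 = 1.1052; dividend-adjusted growth = e^(0.1−0.03) = 1.0725.
Risk-neutral probability p = (1.0725 − 0.6)/(1.15 − 0.6) = 0.4725/0.5500 = 0.8591
Terminal stock prices: S_uuu = 159.7, S_uud = 83.32, S_udd = 43.47, S_ddd = 22.68
Terminal payoffs (S − K): max(69.69, 0) = 69.69, max(-6.683, 0) = 0, max(-46.53, 0) = 0, max(-67.32, 0) = 0
Node uu (S = 138.9): V_uu = e^(−0.1)·[0.8591·69.6919 + 0.1409·0.0000] = 54.1751
Node ud (S = 72.45): V_ud = e^(−0.1)·[0.8591·0.0000 + 0.1409·0.0000] = 0.0000
Node dd (S = 37.8): V_dd = e^(−0.1)·[0.8591·0.0000 + 0.1409·0.0000] = 0.0000
Node u (S = 120.7): V_u = e^(−0.1)·[0.8591·54.1751 + 0.1409·0.0000] = 42.1130
Node d (S = 63): V_d = e^(−0.1)·[0.8591·0.0000 + 0.1409·0.0000] = 0.0000
Node 0 (S = 105): V_0 = e^(−0.1)·[0.8591·42.1130 + 0.1409·0.0000] = 32.7366

€32.74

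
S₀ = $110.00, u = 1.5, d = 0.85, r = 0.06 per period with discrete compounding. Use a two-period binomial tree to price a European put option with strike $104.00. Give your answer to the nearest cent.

Risk-neutral probability p = (1 + 0.06 − 0.85)/(1.5 − 0.85) = 0.2100/0.6500 = 0.3231
Terminal stock prices: S_uu = 247.5, S_ud = 140.2, S_dd = 79.47
Terminal payoffs (K − S): max(-143.5, 0) = 0, max(-36.25, 0) = 0, max(24.53, 0) = 24.53
Node u (S = 165): V_u = 1/1.06·[0.3231·0.0000 + 0.6769·0.0000] = 0.0000
Node d (S = 93.5): V_d = 1/1.06·[0.3231·0.0000 + 0.6769·24.5250] = 15.6618
Node 0 (S = 110): V_0 = 1/1.06·[0.3231·0.0000 + 0.6769·15.6618] = 10.0017

$10.00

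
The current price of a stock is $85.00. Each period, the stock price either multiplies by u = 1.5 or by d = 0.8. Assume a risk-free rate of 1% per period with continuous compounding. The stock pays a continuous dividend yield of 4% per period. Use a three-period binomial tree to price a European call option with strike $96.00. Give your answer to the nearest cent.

$10.12

Per-period risk-free factor R = e^0.01 = 1.0101; dividend-adjusted growth = e^(0.01−0.04) = 0.9704.
Risk-neutral probability p = (0.9704 − 0.8)/(1.5 − 0.8) = 0.1704/0.7000 = 0.2435
Terminal stock prices: S_uuu = 286.9, S_uud = 153, S_udd = 81.6, S_ddd = 43.52
Terminal payoffs (S − K): max(190.9, 0) = 190.9, max(57, 0) = 57, max(-14.4, 0) = 0, max(-52.48, 0) = 0
Node uu (S = 191.2): V_uu = e^(−0.01)·[0.2435·190.8750 + 0.7565·57.0000] = 88.7062
Node ud (S = 102): V_ud = e^(−0.01)·[0.2435·57.0000 + 0.7565·0.0000] = 13.7410
Node dd (S = 54.4): V_dd = e^(−0.01)·[0.2435·0.0000 + 0.7565·0.0000] = 0.0000
Node u (S = 127.5): V_u = e^(−0.01)·[0.2435·88.7062 + 0.7565·13.7410] = 31.6762
Node d (S = 68): V_d = e^(−0.01)·[0.2435·13.7410 + 0.7565·0.0000] = 3.3126
Node 0 (S = 85): V_0 = e^(−0.01)·[0.2435·31.6762 + 0.7565·3.3126] = 10.1173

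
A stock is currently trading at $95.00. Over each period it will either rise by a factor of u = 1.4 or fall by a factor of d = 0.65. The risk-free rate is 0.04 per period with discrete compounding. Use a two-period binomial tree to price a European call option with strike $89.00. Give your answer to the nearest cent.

$24.30

Risk-neutral probability p = (1 + 0.04 − 0.65)/(1.4 − 0.65) = 0.3900/0.7500 = 0.5200
Terminal stock prices: S_uu = 186.2, S_ud = 86.45, S_dd = 40.14
Terminal payoffs (S − K): max(97.2, 0) = 97.2, max(-2.55, 0) = 0, max(-48.86, 0) = 0
Node u (S = 133): V_u = 1/1.04·[0.5200·97.2000 + 0.4800·0.0000] = 48.6000
Node d (S = 61.75): V_d = 1/1.04·[0.5200·0.0000 + 0.4800·0.0000] = 0.0000
Node 0 (S = 95): V_0 = 1/1.04·[0.5200·48.6000 + 0.4800·0.0000] = 24.3000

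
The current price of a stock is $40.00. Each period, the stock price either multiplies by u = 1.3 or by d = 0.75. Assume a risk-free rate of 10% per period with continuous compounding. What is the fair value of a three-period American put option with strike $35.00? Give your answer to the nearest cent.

Risk-neutral probability p = (e^0.1 − 0.75)/(1.3 − 0.75) = 0.3552/0.5500 = 0.6458
Terminal stock prices: S_uuu = 87.88, S_uud = 50.7, S_udd = 29.25, S_ddd = 16.88
Terminal payoffs (K − S): max(-52.88, 0) = 0, max(-15.7, 0) = 0, max(5.75, 0) = 5.75, max(18.12, 0) = 18.12
Node uu (S = 67.6): continuation = e^(−0.1)·[0.6458·0.0000 + 0.3542·0.0000] = 0.0000; exercise value = 0.0000 ≤ continuation, so V_uu = 0.0000
Node ud (S = 39): continuation = e^(−0.1)·[0.6458·0.0000 + 0.3542·5.7500] = 1.8430; exercise value = 0.0000 ≤ continuation, so V_ud = 1.8430
Node dd (S = 22.5): continuation = e^(−0.1)·[0.6458·5.7500 + 0.3542·18.1250] = 9.1693; exercise value = 12.5000 > continuation, so V_dd = 12.5000 (exercise)
Node u (S = 52): continuation = e^(−0.1)·[0.6458·0.0000 + 0.3542·1.8430] = 0.5907; exercise value = 0.0000 ≤ continuation, so V_u = 0.5907
Node d (S = 30): continuation = e^(−0.1)·[0.6458·1.8430 + 0.3542·12.5000] = 5.0835; exercise value = 5.0000 ≤ continuation, so V_d = 5.0835
Node 0 (S = 40): continuation = e^(−0.1)·[0.6458·0.5907 + 0.3542·5.0835] = 1.9745; exercise value = 0.0000 ≤ continuation, so V_0 = 1.9745

$1.97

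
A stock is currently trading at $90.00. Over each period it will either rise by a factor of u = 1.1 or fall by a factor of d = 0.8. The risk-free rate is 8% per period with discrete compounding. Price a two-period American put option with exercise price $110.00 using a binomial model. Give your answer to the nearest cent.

$20.00

Risk-neutral probability p = (1 + 0.08 − 0.8)/(1.1 − 0.8) = 0.2800/0.3000 = 0.9333
Terminal stock prices: S_uu = 108.9, S_ud = 79.2, S_dd = 57.6
Terminal payoffs (K − S): max(1.1, 0) = 1.1, max(30.8, 0) = 30.8, max(52.4, 0) = 52.4
Node u (S = 99): continuation = 1/1.08·[0.9333·1.1000 + 0.0667·30.8000] = 2.8519; exercise value = 11.0000 > continuation, so V_u = 11.0000 (exercise)
Node d (S = 72): continuation = 1/1.08·[0.9333·30.8000 + 0.0667·52.4000] = 29.8519; exercise value = 38.0000 > continuation, so V_d = 38.0000 (exercise)
Node 0 (S = 90): continuation = 1/1.08·[0.9333·11.0000 + 0.0667·38.0000] = 11.8519; exercise value = 20.0000 > continuation, so V_0 = 20.0000 (exercise)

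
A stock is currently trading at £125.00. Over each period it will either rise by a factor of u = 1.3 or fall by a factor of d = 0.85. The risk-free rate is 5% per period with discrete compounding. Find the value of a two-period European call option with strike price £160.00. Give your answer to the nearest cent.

£9.18

Risk-neutral probability p = (1 + 0.05 − 0.85)/(1.3 − 0.85) = 0.2000/0.4500 = 0.4444
Terminal stock prices: S_uu = 211.3, S_ud = 138.1, S_dd = 90.31
Terminal payoffs (S − K): max(51.25, 0) = 51.25, max(-21.88, 0) = 0, max(-69.69, 0) = 0
Node u (S = 162.5): V_u = 1/1.05·[0.4444·51.2500 + 0.5556·0.0000] = 21.6931
Node d (S = 106.2): V_d = 1/1.05·[0.4444·0.0000 + 0.5556·0.0000] = 0.0000
Node 0 (S = 125): V_0 = 1/1.05·[0.4444·21.6931 + 0.5556·0.0000] = 9.1823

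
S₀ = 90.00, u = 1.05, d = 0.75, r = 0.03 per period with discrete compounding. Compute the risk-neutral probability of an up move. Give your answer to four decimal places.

Risk-neutral probability p = (1 + 0.03 − 0.75)/(1.05 − 0.75) = 0.2800/0.3000 = 0.9333

p = 0.9333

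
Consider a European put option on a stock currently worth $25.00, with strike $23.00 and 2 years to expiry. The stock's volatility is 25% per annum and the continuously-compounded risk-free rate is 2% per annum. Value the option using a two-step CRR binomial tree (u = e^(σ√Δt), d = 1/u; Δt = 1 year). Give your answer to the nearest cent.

$2.05

CRR parameters: u = e^(σ√Δt) = e^(0.25·√1) = 1.2840, d = 1/u = 0.7788
Per-period rate: rΔt = 0.02·1 = 0.02, so R = e^0.02 = 1.0202
Risk-neutral probability p = (e^0.02 − 0.7788)/(1.2840 − 0.7788) = 0.2414/0.5052 = 0.4778
Terminal stock prices: S_uu = 41.22, S_ud = 25, S_dd = 15.16
Terminal payoffs (K − S): max(-18.22, 0) = 0, max(-2, 0) = 0, max(7.837, 0) = 7.837
Node u (S = 32.1): V_u = e^(−0.02)·[0.4778·0.0000 + 0.5222·0.0000] = 0.0000
Node d (S = 19.47): V_d = e^(−0.02)·[0.4778·0.0000 + 0.5222·7.8367] = 4.0112
Node 0 (S = 25): V_0 = e^(−0.02)·[0.4778·0.0000 + 0.5222·4.0112] = 2.0532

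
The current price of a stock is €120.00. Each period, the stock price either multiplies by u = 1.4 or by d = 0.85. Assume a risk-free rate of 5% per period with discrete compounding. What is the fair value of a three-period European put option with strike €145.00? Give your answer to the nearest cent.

€24.89

Risk-neutral probability p = (1 + 0.05 − 0.85)/(1.4 − 0.85) = 0.2000/0.5500 = 0.3636
Terminal stock prices: S_uuu = 329.3, S_uud = 199.9, S_udd = 121.4, S_ddd = 73.69
Terminal payoffs (K − S): max(-184.3, 0) = 0, max(-54.92, 0) = 0, max(23.62, 0) = 23.62, max(71.31, 0) = 71.31
Node uu (S = 235.2): V_uu = 1/1.05·[0.3636·0.0000 + 0.6364·0.0000] = 0.0000
Node ud (S = 142.8): V_ud = 1/1.05·[0.3636·0.0000 + 0.6364·23.6200] = 14.3152
Node dd (S = 86.7): V_dd = 1/1.05·[0.3636·23.6200 + 0.6364·71.3050] = 51.3952
Node u (S = 168): V_u = 1/1.05·[0.3636·0.0000 + 0.6364·14.3152] = 8.6758
Node d (S = 102): V_d = 1/1.05·[0.3636·14.3152 + 0.6364·51.3952] = 36.1063
Node 0 (S = 120): V_0 = 1/1.05·[0.3636·8.6758 + 0.6364·36.1063] = 24.8872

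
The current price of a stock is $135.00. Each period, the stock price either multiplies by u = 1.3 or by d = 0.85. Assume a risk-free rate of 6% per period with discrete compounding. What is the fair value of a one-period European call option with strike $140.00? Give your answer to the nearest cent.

Risk-neutral probability p = (1 + 0.06 − 0.85)/(1.3 − 0.85) = 0.2100/0.4500 = 0.4667
Terminal stock prices: S_u = 175.5, S_d = 114.8
Terminal payoffs (S − K): max(35.5, 0) = 35.5, max(-25.25, 0) = 0
Node 0 (S = 135): V_0 = 1/1.06·[0.4667·35.5000 + 0.5333·0.0000] = 15.6289

$15.63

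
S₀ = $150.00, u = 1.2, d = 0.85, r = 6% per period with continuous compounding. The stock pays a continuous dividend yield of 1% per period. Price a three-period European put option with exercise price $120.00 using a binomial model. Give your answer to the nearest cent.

$1.79

Per-period risk-free factor R = e^0.06 = 1.0618; dividend-adjusted growth = e^(0.06−0.01) = 1.0513.
Risk-neutral probability p = (1.0513 − 0.85)/(1.2 − 0.85) = 0.2013/0.3500 = 0.5751
Terminal stock prices: S_uuu = 259.2, S_uud = 183.6, S_udd = 130, S_ddd = 92.12
Terminal payoffs (K − S): max(-139.2, 0) = 0, max(-63.6, 0) = 0, max(-10.05, 0) = 0, max(27.88, 0) = 27.88
Node uu (S = 216): V_uu = e^(−0.06)·[0.5751·0.0000 + 0.4249·0.0000] = 0.0000
Node ud (S = 153): V_ud = e^(−0.06)·[0.5751·0.0000 + 0.4249·0.0000] = 0.0000
Node dd (S = 108.4): V_dd = e^(−0.06)·[0.5751·0.0000 + 0.4249·27.8813] = 11.1579
Node u (S = 180): V_u = e^(−0.06)·[0.5751·0.0000 + 0.4249·0.0000] = 0.0000
Node d (S = 127.5): V_d = e^(−0.06)·[0.5751·0.0000 + 0.4249·11.1579] = 4.4653
Node 0 (S = 150): V_0 = e^(−0.06)·[0.5751·0.0000 + 0.4249·4.4653] = 1.7870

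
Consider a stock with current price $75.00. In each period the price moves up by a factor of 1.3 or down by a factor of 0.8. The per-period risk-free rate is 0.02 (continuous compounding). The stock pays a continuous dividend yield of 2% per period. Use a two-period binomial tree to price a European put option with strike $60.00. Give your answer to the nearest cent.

Per-period risk-free factor R = e^0.02 = 1.0202; dividend-adjusted growth = e^(0.02−0.02) = 1.0000.
Risk-neutral probability p = (1.0000 − 0.8)/(1.3 − 0.8) = 0.2000/0.5000 = 0.4000
Terminal stock prices: S_uu = 126.8, S_ud = 78, S_dd = 48
Terminal payoffs (K − S): max(-66.75, 0) = 0, max(-18, 0) = 0, max(12, 0) = 12
Node u (S = 97.5): V_u = e^(−0.02)·[0.4000·0.0000 + 0.6000·0.0000] = 0.0000
Node d (S = 60): V_d = e^(−0.02)·[0.4000·0.0000 + 0.6000·12.0000] = 7.0574
Node 0 (S = 75): V_0 = e^(−0.02)·[0.4000·0.0000 + 0.6000·7.0574] = 4.1506

$4.15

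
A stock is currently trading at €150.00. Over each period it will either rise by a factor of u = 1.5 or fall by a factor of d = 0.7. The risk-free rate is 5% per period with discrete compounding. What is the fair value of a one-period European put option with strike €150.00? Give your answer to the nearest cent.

€24.11

Risk-neutral probability p = (1 + 0.05 − 0.7)/(1.5 − 0.7) = 0.3500/0.8000 = 0.4375
Terminal stock prices: S_u = 225, S_d = 105
Terminal payoffs (K − S): max(-75, 0) = 0, max(45, 0) = 45
Node 0 (S = 150): V_0 = 1/1.05·[0.4375·0.0000 + 0.5625·45.0000] = 24.1071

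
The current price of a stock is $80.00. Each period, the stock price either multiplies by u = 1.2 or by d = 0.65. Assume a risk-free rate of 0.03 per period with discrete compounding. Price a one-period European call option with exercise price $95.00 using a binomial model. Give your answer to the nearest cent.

Risk-neutral probability p = (1 + 0.03 − 0.65)/(1.2 − 0.65) = 0.3800/0.5500 = 0.6909
Terminal stock prices: S_u = 96, S_d = 52
Terminal payoffs (S − K): max(1, 0) = 1, max(-43, 0) = 0
Node 0 (S = 80): V_0 = 1/1.03·[0.6909·1.0000 + 0.3091·0.0000] = 0.6708

$0.67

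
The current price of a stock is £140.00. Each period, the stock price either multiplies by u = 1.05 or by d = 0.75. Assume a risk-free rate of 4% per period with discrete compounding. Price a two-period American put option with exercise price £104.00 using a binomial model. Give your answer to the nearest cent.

£0.03

Risk-neutral probability p = (1 + 0.04 − 0.75)/(1.05 − 0.75) = 0.2900/0.3000 = 0.9667
Terminal stock prices: S_uu = 154.3, S_ud = 110.2, S_dd = 78.75
Terminal payoffs (K − S): max(-50.35, 0) = 0, max(-6.25, 0) = 0, max(25.25, 0) = 25.25
Node u (S = 147): continuation = 1/1.04·[0.9667·0.0000 + 0.0333·0.0000] = 0.0000; exercise value = 0.0000 ≤ continuation, so V_u = 0.0000
Node d (S = 105): continuation = 1/1.04·[0.9667·0.0000 + 0.0333·25.2500] = 0.8093; exercise value = 0.0000 ≤ continuation, so V_d = 0.8093
Node 0 (S = 140): continuation = 1/1.04·[0.9667·0.0000 + 0.0333·0.8093] = 0.0259; exercise value = 0.0000 ≤ continuation, so V_0 = 0.0259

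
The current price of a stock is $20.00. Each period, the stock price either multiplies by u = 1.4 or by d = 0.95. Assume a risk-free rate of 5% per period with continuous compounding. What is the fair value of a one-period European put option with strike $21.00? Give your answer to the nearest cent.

Risk-neutral probability p = (e^0.05 − 0.95)/(1.4 − 0.95) = 0.1013/0.4500 = 0.2250
Terminal stock prices: S_u = 28, S_d = 19
Terminal payoffs (K − S): max(-7, 0) = 0, max(2, 0) = 2
Node 0 (S = 20): V_0 = e^(−0.05)·[0.2250·0.0000 + 0.7750·2.0000] = 1.4743

$1.47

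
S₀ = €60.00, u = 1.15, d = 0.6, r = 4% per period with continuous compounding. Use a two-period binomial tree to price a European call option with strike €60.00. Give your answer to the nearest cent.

€11.47

Risk-neutral probability p = (e^0.04 − 0.6)/(1.15 − 0.6) = 0.4408/0.5500 = 0.8015
Terminal stock prices: S_uu = 79.35, S_ud = 41.4, S_dd = 21.6
Terminal payoffs (S − K): max(19.35, 0) = 19.35, max(-18.6, 0) = 0, max(-38.4, 0) = 0
Node u (S = 69): V_u = e^(−0.04)·[0.8015·19.3500 + 0.1985·0.0000] = 14.9004
Node d (S = 36): V_d = e^(−0.04)·[0.8015·0.0000 + 0.1985·0.0000] = 0.0000
Node 0 (S = 60): V_0 = e^(−0.04)·[0.8015·14.9004 + 0.1985·0.0000] = 11.4740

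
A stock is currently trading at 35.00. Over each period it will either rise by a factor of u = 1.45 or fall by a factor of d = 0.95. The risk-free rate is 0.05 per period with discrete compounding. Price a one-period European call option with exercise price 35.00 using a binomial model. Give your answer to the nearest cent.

3.00

Risk-neutral probability p = (1 + 0.05 − 0.95)/(1.45 − 0.95) = 0.1000/0.5000 = 0.2000
Terminal stock prices: S_u = 50.75, S_d = 33.25
Terminal payoffs (S − K): max(15.75, 0) = 15.75, max(-1.75, 0) = 0
Node 0 (S = 35): V_0 = 1/1.05·[0.2000·15.7500 + 0.8000·0.0000] = 3.0000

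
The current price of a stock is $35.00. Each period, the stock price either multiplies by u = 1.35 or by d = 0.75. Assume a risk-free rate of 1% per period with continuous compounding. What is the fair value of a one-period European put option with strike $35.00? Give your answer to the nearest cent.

Risk-neutral probability p = (e^0.01 − 0.75)/(1.35 − 0.75) = 0.2601/0.6000 = 0.4334
Terminal stock prices: S_u = 47.25, S_d = 26.25
Terminal payoffs (K − S): max(-12.25, 0) = 0, max(8.75, 0) = 8.75
Node 0 (S = 35): V_0 = e^(−0.01)·[0.4334·0.0000 + 0.5666·8.7500] = 4.9083

$4.91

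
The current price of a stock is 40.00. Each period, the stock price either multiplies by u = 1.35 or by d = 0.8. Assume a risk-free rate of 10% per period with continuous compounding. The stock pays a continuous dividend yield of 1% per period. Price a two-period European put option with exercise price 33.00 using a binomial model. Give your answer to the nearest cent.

1.31

Per-period risk-free factor R = e^0.1 = 1.1052; dividend-adjusted growth = e^(0.1−0.01) = 1.0942.
Risk-neutral probability p = (1.0942 − 0.8)/(1.35 − 0.8) = 0.2942/0.5500 = 0.5349
Terminal stock prices: S_uu = 72.9, S_ud = 43.2, S_dd = 25.6
Terminal payoffs (K − S): max(-39.9, 0) = 0, max(-10.2, 0) = 0, max(7.4, 0) = 7.4
Node u (S = 54): V_u = e^(−0.1)·[0.5349·0.0000 + 0.4651·0.0000] = 0.0000
Node d (S = 32): V_d = e^(−0.1)·[0.5349·0.0000 + 0.4651·7.4000] = 3.1145
Node 0 (S = 40): V_0 = e^(−0.1)·[0.5349·0.0000 + 0.4651·3.1145] = 1.3108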